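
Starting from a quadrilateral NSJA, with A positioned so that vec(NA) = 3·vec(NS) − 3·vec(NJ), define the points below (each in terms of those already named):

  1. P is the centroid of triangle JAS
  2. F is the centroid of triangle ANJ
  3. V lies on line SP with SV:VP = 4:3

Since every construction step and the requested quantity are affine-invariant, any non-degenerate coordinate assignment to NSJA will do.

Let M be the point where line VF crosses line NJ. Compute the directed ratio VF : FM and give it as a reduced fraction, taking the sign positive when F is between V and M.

VF:FM = 4/21

Assign N = (0, 0), S = (1, 0), J = (0, 1), A = (3, -3) — the answer is frame-independent, so this choice is without loss of generality.
1. P is the centroid of triangle JAS ⇒ P = (4/3, -2/3)
2. F is the centroid of triangle ANJ ⇒ F = (1, -2/3)
3. V lies on line SP with SV:VP = 4:3 ⇒ V = (25/21, -8/21)
line VF meets NJ at M = (0, -13/6)
F = V + t·(M−V) with t = 4/25, so VF:FM = 4/25:21/25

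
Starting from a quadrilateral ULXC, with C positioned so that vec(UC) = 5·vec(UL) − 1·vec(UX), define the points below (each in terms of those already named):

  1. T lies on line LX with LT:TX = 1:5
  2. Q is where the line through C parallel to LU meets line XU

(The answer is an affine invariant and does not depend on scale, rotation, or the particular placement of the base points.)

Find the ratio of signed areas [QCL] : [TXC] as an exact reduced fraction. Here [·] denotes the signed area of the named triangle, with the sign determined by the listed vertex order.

[QCL]:[TXC] = -2

Choose coordinates U = (0, 0), L = (1, 0), X = (0, 1), C = (5, -1).
1. T lies on line LX with LT:TX = 1:5 ⇒ T = (5/6, 1/6)
2. Q is where the line through C parallel to LU meets line XU ⇒ Q = (0, -1)
2·[QCL] = 5, 2·[TXC] = -5/2
[QCL]:[TXC] = 5:-5/2 = -2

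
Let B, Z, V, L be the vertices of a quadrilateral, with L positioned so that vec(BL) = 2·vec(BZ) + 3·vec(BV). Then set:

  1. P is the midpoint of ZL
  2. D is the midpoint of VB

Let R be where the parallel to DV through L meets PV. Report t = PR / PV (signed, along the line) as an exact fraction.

t = -1/3

Set B = (0, 0), Z = (1, 0), V = (0, 1), L = (2, 3); any affine frame gives the same invariant.
1. P is the midpoint of ZL ⇒ P = (3/2, 3/2)
2. D is the midpoint of VB ⇒ D = (0, 1/2)
through L parallel to DV: direction (0, 1/2); meets PV at R = (2, 5/3)
R = P + t·(V−P) with t = -1/3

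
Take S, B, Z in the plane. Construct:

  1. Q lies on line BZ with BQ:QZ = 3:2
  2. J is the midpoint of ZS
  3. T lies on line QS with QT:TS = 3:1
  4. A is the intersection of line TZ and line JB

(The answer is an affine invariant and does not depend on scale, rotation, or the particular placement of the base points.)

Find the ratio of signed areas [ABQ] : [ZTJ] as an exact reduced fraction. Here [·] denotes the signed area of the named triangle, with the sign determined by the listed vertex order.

[ABQ]:[ZTJ] = -45/8

Set S = (0, 0), B = (1, 0), Z = (0, 1); any affine frame gives the same invariant.
1. Q lies on line BZ with BQ:QZ = 3:2 ⇒ Q = (2/5, 3/5)
2. J is the midpoint of ZS ⇒ J = (0, 1/2)
3. T lies on line QS with QT:TS = 3:1 ⇒ T = (1/10, 3/20)
4. A is the intersection of line TZ and line JB ⇒ A = (1/16, 15/32)
2·[ABQ] = 9/32, 2·[ZTJ] = -1/20
[ABQ]:[ZTJ] = 9/32:-1/20 = -45/8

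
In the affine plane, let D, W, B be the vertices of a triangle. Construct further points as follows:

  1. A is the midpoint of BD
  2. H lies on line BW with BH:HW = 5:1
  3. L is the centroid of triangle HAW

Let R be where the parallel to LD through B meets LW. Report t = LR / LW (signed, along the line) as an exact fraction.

Choose coordinates D = (0, 0), W = (1, 0), B = (0, 1).
1. A is the midpoint of BD ⇒ A = (0, 1/2)
2. H lies on line BW with BH:HW = 5:1 ⇒ H = (5/6, 1/6)
3. L is the centroid of triangle HAW ⇒ L = (11/18, 2/9)
through B parallel to LD: direction (-11/18, -2/9); meets LW at R = (-11/24, 5/6)
R = L + t·(W−L) with t = -11/4

t = -11/4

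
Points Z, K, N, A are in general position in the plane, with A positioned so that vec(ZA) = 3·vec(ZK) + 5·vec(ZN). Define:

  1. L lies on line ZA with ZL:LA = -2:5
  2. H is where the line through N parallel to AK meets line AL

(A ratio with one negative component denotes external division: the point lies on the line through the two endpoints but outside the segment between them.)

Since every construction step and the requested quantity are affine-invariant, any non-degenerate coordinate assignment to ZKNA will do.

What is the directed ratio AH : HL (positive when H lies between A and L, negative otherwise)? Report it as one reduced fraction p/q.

AH:HL = 21/4

Work in coordinates with Z = (0, 0), K = (1, 0), N = (0, 1), A = (3, 5).
1. L lies on line ZA with ZL:LA = -2:5 ⇒ L = (-2, -10/3)
2. H is where the line through N parallel to AK meets line AL ⇒ H = (-6/5, -2)
H = A + t·(L−A) with t = 21/25, so AH:HL = t:(1−t) = 21/25:4/25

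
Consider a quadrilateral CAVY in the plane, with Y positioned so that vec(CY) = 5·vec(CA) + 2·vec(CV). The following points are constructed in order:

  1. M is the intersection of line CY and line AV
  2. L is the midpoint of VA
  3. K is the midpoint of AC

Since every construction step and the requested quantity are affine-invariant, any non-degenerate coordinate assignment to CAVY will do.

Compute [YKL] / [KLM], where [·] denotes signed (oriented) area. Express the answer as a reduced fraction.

Assign C = (0, 0), A = (1, 0), V = (0, 1), Y = (5, 2) — the answer is frame-independent, so this choice is without loss of generality.
1. M is the intersection of line CY and line AV ⇒ M = (5/7, 2/7)
2. L is the midpoint of VA ⇒ L = (1/2, 1/2)
3. K is the midpoint of AC ⇒ K = (1/2, 0)
2·[YKL] = -9/4, 2·[KLM] = -3/28
[YKL]:[KLM] = -9/4:-3/28 = 21

[YKL]:[KLM] = 21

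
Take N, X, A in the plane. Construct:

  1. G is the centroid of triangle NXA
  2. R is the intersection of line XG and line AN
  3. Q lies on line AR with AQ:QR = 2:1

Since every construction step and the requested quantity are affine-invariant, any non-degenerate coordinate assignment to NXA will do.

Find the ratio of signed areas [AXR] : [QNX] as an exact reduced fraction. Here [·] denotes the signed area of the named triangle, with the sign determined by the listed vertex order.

[AXR]:[QNX] = -3/4

Work in coordinates with N = (0, 0), X = (1, 0), A = (0, 1).
1. G is the centroid of triangle NXA ⇒ G = (1/3, 1/3)
2. R is the intersection of line XG and line AN ⇒ R = (0, 1/2)
3. Q lies on line AR with AQ:QR = 2:1 ⇒ Q = (0, 2/3)
2·[AXR] = -1/2, 2·[QNX] = 2/3
[AXR]:[QNX] = -1/2:2/3 = -3/4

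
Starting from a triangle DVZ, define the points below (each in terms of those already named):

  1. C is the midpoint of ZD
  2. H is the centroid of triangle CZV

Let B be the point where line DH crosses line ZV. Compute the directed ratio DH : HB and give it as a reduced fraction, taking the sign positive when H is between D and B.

Set D = (0, 0), V = (1, 0), Z = (0, 1); any affine frame gives the same invariant.
1. C is the midpoint of ZD ⇒ C = (0, 1/2)
2. H is the centroid of triangle CZV ⇒ H = (1/3, 1/2)
line DH meets ZV at B = (2/5, 3/5)
H = D + t·(B−D) with t = 5/6, so DH:HB = 5/6:1/6

DH:HB = 5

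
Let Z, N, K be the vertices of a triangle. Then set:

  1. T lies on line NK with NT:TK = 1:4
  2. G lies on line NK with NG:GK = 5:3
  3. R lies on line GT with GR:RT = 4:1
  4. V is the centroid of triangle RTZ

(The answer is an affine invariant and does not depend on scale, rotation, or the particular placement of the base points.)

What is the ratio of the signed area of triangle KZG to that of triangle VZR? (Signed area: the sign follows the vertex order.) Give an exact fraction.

[KZG]:[VZR] = -225/17

Work in coordinates with Z = (0, 0), N = (1, 0), K = (0, 1).
1. T lies on line NK with NT:TK = 1:4 ⇒ T = (4/5, 1/5)
2. G lies on line NK with NG:GK = 5:3 ⇒ G = (3/8, 5/8)
3. R lies on line GT with GR:RT = 4:1 ⇒ R = (143/200, 57/200)
4. V is the centroid of triangle RTZ ⇒ V = (101/200, 97/600)
2·[KZG] = 3/8, 2·[VZR] = -17/600
[KZG]:[VZR] = 3/8:-17/600 = -225/17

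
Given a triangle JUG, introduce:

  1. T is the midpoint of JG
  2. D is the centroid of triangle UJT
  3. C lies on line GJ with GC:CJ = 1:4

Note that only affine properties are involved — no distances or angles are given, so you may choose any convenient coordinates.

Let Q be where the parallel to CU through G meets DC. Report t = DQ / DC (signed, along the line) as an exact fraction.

t = 17/11

Choose coordinates J = (0, 0), U = (1, 0), G = (0, 1).
1. T is the midpoint of JG ⇒ T = (0, 1/2)
2. D is the centroid of triangle UJT ⇒ D = (1/3, 1/6)
3. C lies on line GJ with GC:CJ = 1:4 ⇒ C = (0, 4/5)
through G parallel to CU: direction (1, -4/5); meets DC at Q = (-2/11, 63/55)
Q = D + t·(C−D) with t = 17/11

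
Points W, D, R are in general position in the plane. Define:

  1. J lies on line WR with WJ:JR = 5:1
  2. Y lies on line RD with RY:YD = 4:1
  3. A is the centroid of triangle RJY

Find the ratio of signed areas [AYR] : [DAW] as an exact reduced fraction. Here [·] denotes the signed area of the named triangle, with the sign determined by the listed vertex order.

[AYR]:[DAW] = 4/61

Assign W = (0, 0), D = (1, 0), R = (0, 1) — the answer is frame-independent, so this choice is without loss of generality.
1. J lies on line WR with WJ:JR = 5:1 ⇒ J = (0, 5/6)
2. Y lies on line RD with RY:YD = 4:1 ⇒ Y = (4/5, 1/5)
3. A is the centroid of triangle RJY ⇒ A = (4/15, 61/90)
2·[AYR] = 2/45, 2·[DAW] = 61/90
[AYR]:[DAW] = 2/45:61/90 = 4/61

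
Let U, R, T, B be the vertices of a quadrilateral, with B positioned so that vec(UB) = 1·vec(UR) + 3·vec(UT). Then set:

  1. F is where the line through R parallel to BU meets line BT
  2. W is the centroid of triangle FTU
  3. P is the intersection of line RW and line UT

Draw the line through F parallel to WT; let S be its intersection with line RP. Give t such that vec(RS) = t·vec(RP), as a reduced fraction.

t = -5/11

Choose coordinates U = (0, 0), R = (1, 0), T = (0, 1), B = (1, 3).
1. F is where the line through R parallel to BU meets line BT ⇒ F = (4, 9)
2. W is the centroid of triangle FTU ⇒ W = (4/3, 10/3)
3. P is the intersection of line RW and line UT ⇒ P = (0, -10)
through F parallel to WT: direction (-4/3, -7/3); meets RP at S = (16/11, 50/11)
S = R + t·(P−R) with t = -5/11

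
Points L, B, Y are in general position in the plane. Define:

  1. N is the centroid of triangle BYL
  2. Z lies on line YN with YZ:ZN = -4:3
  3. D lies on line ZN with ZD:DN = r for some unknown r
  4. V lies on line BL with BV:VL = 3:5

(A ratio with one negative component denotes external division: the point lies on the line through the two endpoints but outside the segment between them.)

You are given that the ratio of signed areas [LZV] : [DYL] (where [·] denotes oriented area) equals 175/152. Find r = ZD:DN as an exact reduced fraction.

Set L = (0, 0), B = (1, 0), Y = (0, 1); any affine frame gives the same invariant.
1. N is the centroid of triangle BYL ⇒ N = (1/3, 1/3)
2. Z lies on line YN with YZ:ZN = -4:3 ⇒ Z = (4/3, -5/3)
3. With ZD:DN = r, write λ = r/(r+1) so D = Z + λ·(N−Z); D is affine-linear in λ
4. V lies on line BL with BV:VL = 3:5 ⇒ V = (5/8, 0)
Every point depending on D is an affine combination of D and λ-independent points, so each such coordinate is linear in λ; the λ² term in each signed area is a multiple of (N−Z)×(N−Z) = 0, so 2·[LZV] and 2·[DYL] are each linear in λ. Evaluating at λ=0 and λ=1:
  2·[LZV] = 25/24,   2·[DYL] = −λ + 4/3
So [LZV]:[DYL] = (25/24) / (−λ + 4/3). Setting this equal to 175/152:
  25/24 = 175/152·(−λ + 4/3)  ⇒  λ = 3/7
Then r = λ/(1−λ) = (3/7)/(4/7) = 3/4. Check: with r = 3/4, D = (19/21, -17/21) and [LZV]:[DYL] = 175/152 as required.

r = 3/4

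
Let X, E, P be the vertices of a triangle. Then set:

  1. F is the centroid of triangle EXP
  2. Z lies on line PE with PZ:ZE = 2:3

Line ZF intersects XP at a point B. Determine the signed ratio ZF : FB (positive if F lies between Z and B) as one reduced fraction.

ZF:FB = 1/5

Work in coordinates with X = (0, 0), E = (1, 0), P = (0, 1).
1. F is the centroid of triangle EXP ⇒ F = (1/3, 1/3)
2. Z lies on line PE with PZ:ZE = 2:3 ⇒ Z = (2/5, 3/5)
line ZF meets XP at B = (0, -1)
F = Z + t·(B−Z) with t = 1/6, so ZF:FB = 1/6:5/6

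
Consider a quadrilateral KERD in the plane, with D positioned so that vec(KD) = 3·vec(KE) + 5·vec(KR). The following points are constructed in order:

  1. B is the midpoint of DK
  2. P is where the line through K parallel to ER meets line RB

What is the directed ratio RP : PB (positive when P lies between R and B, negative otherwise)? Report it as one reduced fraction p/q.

RP:PB = -1/4

Work in coordinates with K = (0, 0), E = (1, 0), R = (0, 1), D = (3, 5).
1. B is the midpoint of DK ⇒ B = (3/2, 5/2)
2. P is where the line through K parallel to ER meets line RB ⇒ P = (-1/2, 1/2)
P = R + t·(B−R) with t = -1/3, so RP:PB = t:(1−t) = -1/3:4/3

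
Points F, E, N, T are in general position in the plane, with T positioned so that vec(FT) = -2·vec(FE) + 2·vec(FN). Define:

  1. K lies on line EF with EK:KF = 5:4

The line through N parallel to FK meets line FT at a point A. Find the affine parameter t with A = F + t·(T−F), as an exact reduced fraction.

Work in coordinates with F = (0, 0), E = (1, 0), N = (0, 1), T = (-2, 2).
1. K lies on line EF with EK:KF = 5:4 ⇒ K = (4/9, 0)
through N parallel to FK: direction (4/9, 0); meets FT at A = (-1, 1)
A = F + t·(T−F) with t = 1/2

t = 1/2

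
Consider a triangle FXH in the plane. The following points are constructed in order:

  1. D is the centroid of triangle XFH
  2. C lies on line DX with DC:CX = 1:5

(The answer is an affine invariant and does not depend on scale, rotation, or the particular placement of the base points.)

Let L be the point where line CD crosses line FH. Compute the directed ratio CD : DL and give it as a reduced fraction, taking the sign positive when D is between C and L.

CD:DL = 1/3

Choose coordinates F = (0, 0), X = (1, 0), H = (0, 1).
1. D is the centroid of triangle XFH ⇒ D = (1/3, 1/3)
2. C lies on line DX with DC:CX = 1:5 ⇒ C = (4/9, 5/18)
line CD meets FH at L = (0, 1/2)
D = C + t·(L−C) with t = 1/4, so CD:DL = 1/4:3/4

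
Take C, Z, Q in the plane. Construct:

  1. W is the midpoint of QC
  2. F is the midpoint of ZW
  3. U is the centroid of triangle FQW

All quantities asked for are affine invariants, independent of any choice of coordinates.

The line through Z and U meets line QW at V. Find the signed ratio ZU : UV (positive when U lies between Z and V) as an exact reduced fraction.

ZU:UV = 5

Work in coordinates with C = (0, 0), Z = (1, 0), Q = (0, 1).
1. W is the midpoint of QC ⇒ W = (0, 1/2)
2. F is the midpoint of ZW ⇒ F = (1/2, 1/4)
3. U is the centroid of triangle FQW ⇒ U = (1/6, 7/12)
line ZU meets QW at V = (0, 7/10)
U = Z + t·(V−Z) with t = 5/6, so ZU:UV = 5/6:1/6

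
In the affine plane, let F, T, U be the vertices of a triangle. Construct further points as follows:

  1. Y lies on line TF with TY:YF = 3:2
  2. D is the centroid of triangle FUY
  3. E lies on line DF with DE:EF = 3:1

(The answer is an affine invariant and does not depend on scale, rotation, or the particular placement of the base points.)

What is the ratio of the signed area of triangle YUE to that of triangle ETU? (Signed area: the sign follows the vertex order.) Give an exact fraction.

Assign F = (0, 0), T = (1, 0), U = (0, 1) — the answer is frame-independent, so this choice is without loss of generality.
1. Y lies on line TF with TY:YF = 3:2 ⇒ Y = (2/5, 0)
2. D is the centroid of triangle FUY ⇒ D = (2/15, 1/3)
3. E lies on line DF with DE:EF = 3:1 ⇒ E = (1/30, 1/12)
2·[YUE] = 1/3, 2·[ETU] = 53/60
[YUE]:[ETU] = 1/3:53/60 = 20/53

[YUE]:[ETU] = 20/53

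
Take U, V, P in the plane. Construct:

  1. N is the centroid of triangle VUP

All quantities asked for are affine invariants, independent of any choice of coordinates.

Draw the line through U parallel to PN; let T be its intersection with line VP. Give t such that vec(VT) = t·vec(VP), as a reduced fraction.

Set U = (0, 0), V = (1, 0), P = (0, 1); any affine frame gives the same invariant.
1. N is the centroid of triangle VUP ⇒ N = (1/3, 1/3)
through U parallel to PN: direction (1/3, -2/3); meets VP at T = (-1, 2)
T = V + t·(P−V) with t = 2

t = 2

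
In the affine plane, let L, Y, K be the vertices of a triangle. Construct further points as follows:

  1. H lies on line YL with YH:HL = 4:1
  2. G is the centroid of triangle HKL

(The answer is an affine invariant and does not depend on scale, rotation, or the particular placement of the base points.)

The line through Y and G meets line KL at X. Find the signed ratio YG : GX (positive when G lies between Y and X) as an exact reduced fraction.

Work in coordinates with L = (0, 0), Y = (1, 0), K = (0, 1).
1. H lies on line YL with YH:HL = 4:1 ⇒ H = (1/5, 0)
2. G is the centroid of triangle HKL ⇒ G = (1/15, 1/3)
line YG meets KL at X = (0, 5/14)
G = Y + t·(X−Y) with t = 14/15, so YG:GX = 14/15:1/15

YG:GX = 14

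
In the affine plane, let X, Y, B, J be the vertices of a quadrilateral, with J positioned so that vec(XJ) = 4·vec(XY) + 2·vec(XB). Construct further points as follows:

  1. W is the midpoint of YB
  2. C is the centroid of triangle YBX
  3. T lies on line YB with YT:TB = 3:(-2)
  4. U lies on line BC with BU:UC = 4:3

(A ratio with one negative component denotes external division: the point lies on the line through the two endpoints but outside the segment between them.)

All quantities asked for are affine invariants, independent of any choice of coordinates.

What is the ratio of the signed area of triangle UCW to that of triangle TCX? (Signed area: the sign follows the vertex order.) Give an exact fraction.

Assign X = (0, 0), Y = (1, 0), B = (0, 1), J = (4, 2) — the answer is frame-independent, so this choice is without loss of generality.
1. W is the midpoint of YB ⇒ W = (1/2, 1/2)
2. C is the centroid of triangle YBX ⇒ C = (1/3, 1/3)
3. T lies on line YB with YT:TB = 3:(-2) ⇒ T = (-2, 3)
4. U lies on line BC with BU:UC = 4:3 ⇒ U = (4/21, 13/21)
2·[UCW] = 1/14, 2·[TCX] = -5/3
[UCW]:[TCX] = 1/14:-5/3 = -3/70

[UCW]:[TCX] = -3/70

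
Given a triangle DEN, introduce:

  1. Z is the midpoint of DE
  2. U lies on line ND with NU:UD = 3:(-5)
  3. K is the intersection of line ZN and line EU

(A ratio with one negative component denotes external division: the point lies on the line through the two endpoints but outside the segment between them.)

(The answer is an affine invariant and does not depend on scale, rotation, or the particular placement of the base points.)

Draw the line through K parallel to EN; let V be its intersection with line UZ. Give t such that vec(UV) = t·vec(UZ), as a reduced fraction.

t = 9/4

Work in coordinates with D = (0, 0), E = (1, 0), N = (0, 1).
1. Z is the midpoint of DE ⇒ Z = (1/2, 0)
2. U lies on line ND with NU:UD = 3:(-5) ⇒ U = (0, 5/2)
3. K is the intersection of line ZN and line EU ⇒ K = (3, -5)
through K parallel to EN: direction (-1, 1); meets UZ at V = (9/8, -25/8)
V = U + t·(Z−U) with t = 9/4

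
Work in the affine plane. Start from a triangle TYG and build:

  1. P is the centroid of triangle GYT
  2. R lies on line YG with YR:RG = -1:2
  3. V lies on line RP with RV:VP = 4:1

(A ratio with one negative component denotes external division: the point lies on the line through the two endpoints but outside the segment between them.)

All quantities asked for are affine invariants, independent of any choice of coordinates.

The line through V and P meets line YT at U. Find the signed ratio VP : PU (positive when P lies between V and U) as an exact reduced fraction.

Assign T = (0, 0), Y = (1, 0), G = (0, 1) — the answer is frame-independent, so this choice is without loss of generality.
1. P is the centroid of triangle GYT ⇒ P = (1/3, 1/3)
2. R lies on line YG with YR:RG = -1:2 ⇒ R = (2, -1)
3. V lies on line RP with RV:VP = 4:1 ⇒ V = (2/3, 1/15)
line VP meets YT at U = (3/4, 0)
P = V + t·(U−V) with t = -4, so VP:PU = -4:5

VP:PU = -4/5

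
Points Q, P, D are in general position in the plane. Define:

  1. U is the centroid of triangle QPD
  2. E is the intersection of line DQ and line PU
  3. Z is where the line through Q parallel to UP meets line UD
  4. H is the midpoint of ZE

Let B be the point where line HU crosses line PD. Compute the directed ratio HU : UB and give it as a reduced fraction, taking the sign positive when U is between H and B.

HU:UB = 3/4

Set Q = (0, 0), P = (1, 0), D = (0, 1); any affine frame gives the same invariant.
1. U is the centroid of triangle QPD ⇒ U = (1/3, 1/3)
2. E is the intersection of line DQ and line PU ⇒ E = (0, 1/2)
3. Z is where the line through Q parallel to UP meets line UD ⇒ Z = (2/3, -1/3)
4. H is the midpoint of ZE ⇒ H = (1/3, 1/12)
line HU meets PD at B = (1/3, 2/3)
U = H + t·(B−H) with t = 3/7, so HU:UB = 3/7:4/7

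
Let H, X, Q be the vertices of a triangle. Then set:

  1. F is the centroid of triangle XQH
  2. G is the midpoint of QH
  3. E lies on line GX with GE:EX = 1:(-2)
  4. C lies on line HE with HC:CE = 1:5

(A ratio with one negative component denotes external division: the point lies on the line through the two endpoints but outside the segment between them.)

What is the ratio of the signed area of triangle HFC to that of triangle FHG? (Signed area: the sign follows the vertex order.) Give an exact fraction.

Work in coordinates with H = (0, 0), X = (1, 0), Q = (0, 1).
1. F is the centroid of triangle XQH ⇒ F = (1/3, 1/3)
2. G is the midpoint of QH ⇒ G = (0, 1/2)
3. E lies on line GX with GE:EX = 1:(-2) ⇒ E = (-1, 1)
4. C lies on line HE with HC:CE = 1:5 ⇒ C = (-1/6, 1/6)
2·[HFC] = 1/9, 2·[FHG] = -1/6
[HFC]:[FHG] = 1/9:-1/6 = -2/3

[HFC]:[FHG] = -2/3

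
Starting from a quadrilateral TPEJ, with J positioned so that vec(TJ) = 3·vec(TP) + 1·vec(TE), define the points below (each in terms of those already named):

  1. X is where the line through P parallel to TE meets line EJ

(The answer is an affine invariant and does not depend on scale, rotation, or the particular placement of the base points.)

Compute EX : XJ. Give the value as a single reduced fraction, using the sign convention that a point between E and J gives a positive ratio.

EX:XJ = 1/2

Work in coordinates with T = (0, 0), P = (1, 0), E = (0, 1), J = (3, 1).
1. X is where the line through P parallel to TE meets line EJ ⇒ X = (1, 1)
X = E + t·(J−E) with t = 1/3, so EX:XJ = t:(1−t) = 1/3:2/3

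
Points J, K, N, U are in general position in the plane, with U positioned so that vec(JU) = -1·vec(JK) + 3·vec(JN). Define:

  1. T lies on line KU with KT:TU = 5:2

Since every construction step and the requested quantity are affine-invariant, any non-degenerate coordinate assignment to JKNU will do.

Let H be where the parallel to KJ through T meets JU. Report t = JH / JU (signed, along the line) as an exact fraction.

Assign J = (0, 0), K = (1, 0), N = (0, 1), U = (-1, 3) — the answer is frame-independent, so this choice is without loss of generality.
1. T lies on line KU with KT:TU = 5:2 ⇒ T = (-3/7, 15/7)
through T parallel to KJ: direction (-1, 0); meets JU at H = (-5/7, 15/7)
H = J + t·(U−J) with t = 5/7

t = 5/7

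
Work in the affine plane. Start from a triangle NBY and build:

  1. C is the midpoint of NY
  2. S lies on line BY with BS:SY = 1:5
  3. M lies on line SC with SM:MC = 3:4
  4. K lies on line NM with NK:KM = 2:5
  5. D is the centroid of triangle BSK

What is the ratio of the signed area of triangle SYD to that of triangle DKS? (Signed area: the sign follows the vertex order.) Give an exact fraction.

Work in coordinates with N = (0, 0), B = (1, 0), Y = (0, 1).
1. C is the midpoint of NY ⇒ C = (0, 1/2)
2. S lies on line BY with BS:SY = 1:5 ⇒ S = (5/6, 1/6)
3. M lies on line SC with SM:MC = 3:4 ⇒ M = (10/21, 13/42)
4. K lies on line NM with NK:KM = 2:5 ⇒ K = (20/147, 13/147)
5. D is the centroid of triangle BSK ⇒ D = (193/294, 25/294)
2·[SYD] = 95/441, 2·[DKS] = -19/441
[SYD]:[DKS] = 95/441:-19/441 = -5

[SYD]:[DKS] = -5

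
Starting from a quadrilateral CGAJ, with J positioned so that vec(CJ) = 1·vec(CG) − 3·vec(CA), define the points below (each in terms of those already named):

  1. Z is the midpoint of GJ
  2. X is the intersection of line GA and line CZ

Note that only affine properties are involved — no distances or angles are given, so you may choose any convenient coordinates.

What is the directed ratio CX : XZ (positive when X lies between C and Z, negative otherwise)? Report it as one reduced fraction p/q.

Work in coordinates with C = (0, 0), G = (1, 0), A = (0, 1), J = (1, -3).
1. Z is the midpoint of GJ ⇒ Z = (1, -3/2)
2. X is the intersection of line GA and line CZ ⇒ X = (-2, 3)
X = C + t·(Z−C) with t = -2, so CX:XZ = t:(1−t) = -2:3

CX:XZ = -2/3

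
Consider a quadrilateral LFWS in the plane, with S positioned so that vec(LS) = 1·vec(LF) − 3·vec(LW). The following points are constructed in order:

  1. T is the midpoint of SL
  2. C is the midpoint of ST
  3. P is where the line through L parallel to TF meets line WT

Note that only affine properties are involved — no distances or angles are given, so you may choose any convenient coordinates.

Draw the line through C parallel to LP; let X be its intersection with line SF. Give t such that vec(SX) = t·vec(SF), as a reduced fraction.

Choose coordinates L = (0, 0), F = (1, 0), W = (0, 1), S = (1, -3).
1. T is the midpoint of SL ⇒ T = (1/2, -3/2)
2. C is the midpoint of ST ⇒ C = (3/4, -9/4)
3. P is where the line through L parallel to TF meets line WT ⇒ P = (1/8, 3/8)
through C parallel to LP: direction (1/8, 3/8); meets SF at X = (1, -3/2)
X = S + t·(F−S) with t = 1/2

t = 1/2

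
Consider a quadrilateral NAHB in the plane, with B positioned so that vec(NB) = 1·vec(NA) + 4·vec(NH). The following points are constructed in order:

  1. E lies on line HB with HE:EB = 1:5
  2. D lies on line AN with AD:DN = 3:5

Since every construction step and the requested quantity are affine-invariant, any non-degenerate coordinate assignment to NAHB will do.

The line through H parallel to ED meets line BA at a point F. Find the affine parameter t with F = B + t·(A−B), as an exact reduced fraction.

Work in coordinates with N = (0, 0), A = (1, 0), H = (0, 1), B = (1, 4).
1. E lies on line HB with HE:EB = 1:5 ⇒ E = (1/6, 3/2)
2. D lies on line AN with AD:DN = 3:5 ⇒ D = (5/8, 0)
through H parallel to ED: direction (11/24, -3/2); meets BA at F = (1, -25/11)
F = B + t·(A−B) with t = 69/44

t = 69/44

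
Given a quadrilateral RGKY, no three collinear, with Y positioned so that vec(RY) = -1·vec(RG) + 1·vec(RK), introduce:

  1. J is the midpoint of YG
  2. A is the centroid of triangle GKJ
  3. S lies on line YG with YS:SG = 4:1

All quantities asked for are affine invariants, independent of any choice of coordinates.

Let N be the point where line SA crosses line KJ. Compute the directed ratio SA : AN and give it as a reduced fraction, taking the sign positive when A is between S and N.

Assign R = (0, 0), G = (1, 0), K = (0, 1), Y = (-1, 1) — the answer is frame-independent, so this choice is without loss of generality.
1. J is the midpoint of YG ⇒ J = (0, 1/2)
2. A is the centroid of triangle GKJ ⇒ A = (1/3, 1/2)
3. S lies on line YG with YS:SG = 4:1 ⇒ S = (3/5, 1/5)
line SA meets KJ at N = (0, 7/8)
A = S + t·(N−S) with t = 4/9, so SA:AN = 4/9:5/9

SA:AN = 4/5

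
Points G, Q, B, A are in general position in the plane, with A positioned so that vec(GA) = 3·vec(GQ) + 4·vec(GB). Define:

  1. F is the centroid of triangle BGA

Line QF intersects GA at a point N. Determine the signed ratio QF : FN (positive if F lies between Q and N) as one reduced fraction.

QF:FN = -5

Assign G = (0, 0), Q = (1, 0), B = (0, 1), A = (3, 4) — the answer is frame-independent, so this choice is without loss of generality.
1. F is the centroid of triangle BGA ⇒ F = (1, 5/3)
line QF meets GA at N = (1, 4/3)
F = Q + t·(N−Q) with t = 5/4, so QF:FN = 5/4:-1/4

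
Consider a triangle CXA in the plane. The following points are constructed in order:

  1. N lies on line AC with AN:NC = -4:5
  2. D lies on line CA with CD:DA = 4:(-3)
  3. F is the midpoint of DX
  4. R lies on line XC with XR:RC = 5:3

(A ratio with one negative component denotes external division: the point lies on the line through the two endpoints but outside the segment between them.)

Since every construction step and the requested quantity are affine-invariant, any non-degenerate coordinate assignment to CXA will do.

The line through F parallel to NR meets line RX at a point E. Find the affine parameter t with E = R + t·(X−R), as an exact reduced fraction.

t = 11/25

Choose coordinates C = (0, 0), X = (1, 0), A = (0, 1).
1. N lies on line AC with AN:NC = -4:5 ⇒ N = (0, 5)
2. D lies on line CA with CD:DA = 4:(-3) ⇒ D = (0, 4)
3. F is the midpoint of DX ⇒ F = (1/2, 2)
4. R lies on line XC with XR:RC = 5:3 ⇒ R = (3/8, 0)
through F parallel to NR: direction (3/8, -5); meets RX at E = (13/20, 0)
E = R + t·(X−R) with t = 11/25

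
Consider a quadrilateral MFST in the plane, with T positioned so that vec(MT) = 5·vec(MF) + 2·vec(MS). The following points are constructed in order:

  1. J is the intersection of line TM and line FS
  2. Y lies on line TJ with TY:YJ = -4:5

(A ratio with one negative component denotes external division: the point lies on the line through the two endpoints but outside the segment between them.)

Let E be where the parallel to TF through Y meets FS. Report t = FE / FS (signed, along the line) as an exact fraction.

t = -8/7

Choose coordinates M = (0, 0), F = (1, 0), S = (0, 1), T = (5, 2).
1. J is the intersection of line TM and line FS ⇒ J = (5/7, 2/7)
2. Y lies on line TJ with TY:YJ = -4:5 ⇒ Y = (155/7, 62/7)
through Y parallel to TF: direction (-4, -2); meets FS at E = (15/7, -8/7)
E = F + t·(S−F) with t = -8/7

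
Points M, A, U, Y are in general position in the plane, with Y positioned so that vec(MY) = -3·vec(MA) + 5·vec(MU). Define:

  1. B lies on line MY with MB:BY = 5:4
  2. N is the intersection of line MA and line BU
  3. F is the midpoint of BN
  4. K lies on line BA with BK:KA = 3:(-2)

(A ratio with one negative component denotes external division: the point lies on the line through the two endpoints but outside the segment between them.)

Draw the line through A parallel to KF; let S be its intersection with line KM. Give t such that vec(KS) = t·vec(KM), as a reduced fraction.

Set M = (0, 0), A = (1, 0), U = (0, 1), Y = (-3, 5); any affine frame gives the same invariant.
1. B lies on line MY with MB:BY = 5:4 ⇒ B = (-5/3, 25/9)
2. N is the intersection of line MA and line BU ⇒ N = (15/16, 0)
3. F is the midpoint of BN ⇒ F = (-35/96, 25/18)
4. K lies on line BA with BK:KA = 3:(-2) ⇒ K = (19/3, -50/9)
through A parallel to KF: direction (-643/96, 125/18); meets KM at S = (760/117, -2000/351)
S = K + t·(M−K) with t = -1/39

t = -1/39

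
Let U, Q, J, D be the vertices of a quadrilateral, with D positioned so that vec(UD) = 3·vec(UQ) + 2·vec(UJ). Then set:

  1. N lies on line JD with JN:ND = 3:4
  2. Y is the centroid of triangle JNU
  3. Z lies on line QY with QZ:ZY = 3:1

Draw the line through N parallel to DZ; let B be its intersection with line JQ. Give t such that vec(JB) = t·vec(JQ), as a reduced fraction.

t = 21/107

Work in coordinates with U = (0, 0), Q = (1, 0), J = (0, 1), D = (3, 2).
1. N lies on line JD with JN:ND = 3:4 ⇒ N = (9/7, 10/7)
2. Y is the centroid of triangle JNU ⇒ Y = (3/7, 17/21)
3. Z lies on line QY with QZ:ZY = 3:1 ⇒ Z = (4/7, 17/28)
through N parallel to DZ: direction (-17/7, -39/28); meets JQ at B = (21/107, 86/107)
B = J + t·(Q−J) with t = 21/107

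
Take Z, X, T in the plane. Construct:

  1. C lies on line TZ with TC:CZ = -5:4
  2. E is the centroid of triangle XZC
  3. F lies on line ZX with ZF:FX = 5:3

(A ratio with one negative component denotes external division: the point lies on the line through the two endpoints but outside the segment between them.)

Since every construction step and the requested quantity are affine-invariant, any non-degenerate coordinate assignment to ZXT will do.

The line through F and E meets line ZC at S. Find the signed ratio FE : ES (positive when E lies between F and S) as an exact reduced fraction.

FE:ES = 7/8

Set Z = (0, 0), X = (1, 0), T = (0, 1); any affine frame gives the same invariant.
1. C lies on line TZ with TC:CZ = -5:4 ⇒ C = (0, -4)
2. E is the centroid of triangle XZC ⇒ E = (1/3, -4/3)
3. F lies on line ZX with ZF:FX = 5:3 ⇒ F = (5/8, 0)
line FE meets ZC at S = (0, -20/7)
E = F + t·(S−F) with t = 7/15, so FE:ES = 7/15:8/15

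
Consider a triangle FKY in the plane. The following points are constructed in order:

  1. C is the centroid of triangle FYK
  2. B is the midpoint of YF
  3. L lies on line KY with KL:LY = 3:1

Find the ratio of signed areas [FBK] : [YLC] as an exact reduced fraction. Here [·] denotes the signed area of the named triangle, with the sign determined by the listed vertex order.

[FBK]:[YLC] = 6

Assign F = (0, 0), K = (1, 0), Y = (0, 1) — the answer is frame-independent, so this choice is without loss of generality.
1. C is the centroid of triangle FYK ⇒ C = (1/3, 1/3)
2. B is the midpoint of YF ⇒ B = (0, 1/2)
3. L lies on line KY with KL:LY = 3:1 ⇒ L = (1/4, 3/4)
2·[FBK] = -1/2, 2·[YLC] = -1/12
[FBK]:[YLC] = -1/2:-1/12 = 6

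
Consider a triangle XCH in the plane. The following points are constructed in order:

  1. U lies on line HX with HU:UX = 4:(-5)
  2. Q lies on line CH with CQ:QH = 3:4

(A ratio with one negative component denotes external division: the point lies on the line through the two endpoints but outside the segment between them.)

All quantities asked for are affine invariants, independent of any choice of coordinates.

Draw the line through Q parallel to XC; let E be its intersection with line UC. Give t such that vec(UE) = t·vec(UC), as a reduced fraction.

Assign X = (0, 0), C = (1, 0), H = (0, 1) — the answer is frame-independent, so this choice is without loss of generality.
1. U lies on line HX with HU:UX = 4:(-5) ⇒ U = (0, 5)
2. Q lies on line CH with CQ:QH = 3:4 ⇒ Q = (4/7, 3/7)
through Q parallel to XC: direction (1, 0); meets UC at E = (32/35, 3/7)
E = U + t·(C−U) with t = 32/35

t = 32/35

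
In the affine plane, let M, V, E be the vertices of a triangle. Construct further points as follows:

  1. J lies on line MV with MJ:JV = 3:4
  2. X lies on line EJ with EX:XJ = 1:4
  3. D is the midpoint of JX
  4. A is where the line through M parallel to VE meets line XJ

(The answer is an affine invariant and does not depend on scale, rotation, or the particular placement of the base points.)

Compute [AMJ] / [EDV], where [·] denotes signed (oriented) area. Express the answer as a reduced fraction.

Set M = (0, 0), V = (1, 0), E = (0, 1); any affine frame gives the same invariant.
1. J lies on line MV with MJ:JV = 3:4 ⇒ J = (3/7, 0)
2. X lies on line EJ with EX:XJ = 1:4 ⇒ X = (3/35, 4/5)
3. D is the midpoint of JX ⇒ D = (9/35, 2/5)
4. A is where the line through M parallel to VE meets line XJ ⇒ A = (3/4, -3/4)
2·[AMJ] = -9/28, 2·[EDV] = 12/35
[AMJ]:[EDV] = -9/28:12/35 = -15/16

[AMJ]:[EDV] = -15/16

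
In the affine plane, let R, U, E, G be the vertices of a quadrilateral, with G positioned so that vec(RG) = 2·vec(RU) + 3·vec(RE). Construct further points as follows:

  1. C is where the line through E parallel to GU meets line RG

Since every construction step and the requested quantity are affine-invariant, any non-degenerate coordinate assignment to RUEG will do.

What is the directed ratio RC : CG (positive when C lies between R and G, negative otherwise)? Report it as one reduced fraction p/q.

RC:CG = -1/4

Choose coordinates R = (0, 0), U = (1, 0), E = (0, 1), G = (2, 3).
1. C is where the line through E parallel to GU meets line RG ⇒ C = (-2/3, -1)
C = R + t·(G−R) with t = -1/3, so RC:CG = t:(1−t) = -1/3:4/3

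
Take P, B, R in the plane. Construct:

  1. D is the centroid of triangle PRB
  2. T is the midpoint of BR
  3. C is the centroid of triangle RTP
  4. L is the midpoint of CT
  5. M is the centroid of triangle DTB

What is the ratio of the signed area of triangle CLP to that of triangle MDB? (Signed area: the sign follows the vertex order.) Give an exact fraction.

Assign P = (0, 0), B = (1, 0), R = (0, 1) — the answer is frame-independent, so this choice is without loss of generality.
1. D is the centroid of triangle PRB ⇒ D = (1/3, 1/3)
2. T is the midpoint of BR ⇒ T = (1/2, 1/2)
3. C is the centroid of triangle RTP ⇒ C = (1/6, 1/2)
4. L is the midpoint of CT ⇒ L = (1/3, 1/2)
5. M is the centroid of triangle DTB ⇒ M = (11/18, 5/18)
2·[CLP] = -1/12, 2·[MDB] = 1/18
[CLP]:[MDB] = -1/12:1/18 = -3/2

[CLP]:[MDB] = -3/2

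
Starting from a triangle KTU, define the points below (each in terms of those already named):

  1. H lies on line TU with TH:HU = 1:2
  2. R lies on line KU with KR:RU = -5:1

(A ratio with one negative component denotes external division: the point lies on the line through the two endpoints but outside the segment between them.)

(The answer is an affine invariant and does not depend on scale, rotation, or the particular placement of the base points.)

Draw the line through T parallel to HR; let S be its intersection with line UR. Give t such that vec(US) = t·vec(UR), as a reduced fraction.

t = 3/2

Set K = (0, 0), T = (1, 0), U = (0, 1); any affine frame gives the same invariant.
1. H lies on line TU with TH:HU = 1:2 ⇒ H = (2/3, 1/3)
2. R lies on line KU with KR:RU = -5:1 ⇒ R = (0, 5/4)
through T parallel to HR: direction (-2/3, 11/12); meets UR at S = (0, 11/8)
S = U + t·(R−U) with t = 3/2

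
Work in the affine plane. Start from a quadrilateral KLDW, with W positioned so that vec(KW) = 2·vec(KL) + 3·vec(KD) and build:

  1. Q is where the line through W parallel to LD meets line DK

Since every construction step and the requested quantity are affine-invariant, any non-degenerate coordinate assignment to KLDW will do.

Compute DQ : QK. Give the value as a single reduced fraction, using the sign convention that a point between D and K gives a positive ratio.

Work in coordinates with K = (0, 0), L = (1, 0), D = (0, 1), W = (2, 3).
1. Q is where the line through W parallel to LD meets line DK ⇒ Q = (0, 5)
Q = D + t·(K−D) with t = -4, so DQ:QK = t:(1−t) = -4:5

DQ:QK = -4/5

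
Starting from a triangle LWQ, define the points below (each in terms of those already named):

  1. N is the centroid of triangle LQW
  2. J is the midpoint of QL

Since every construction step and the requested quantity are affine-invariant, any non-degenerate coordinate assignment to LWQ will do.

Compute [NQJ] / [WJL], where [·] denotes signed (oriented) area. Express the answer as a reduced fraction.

Choose coordinates L = (0, 0), W = (1, 0), Q = (0, 1).
1. N is the centroid of triangle LQW ⇒ N = (1/3, 1/3)
2. J is the midpoint of QL ⇒ J = (0, 1/2)
2·[NQJ] = 1/6, 2·[WJL] = 1/2
[NQJ]:[WJL] = 1/6:1/2 = 1/3

[NQJ]:[WJL] = 1/3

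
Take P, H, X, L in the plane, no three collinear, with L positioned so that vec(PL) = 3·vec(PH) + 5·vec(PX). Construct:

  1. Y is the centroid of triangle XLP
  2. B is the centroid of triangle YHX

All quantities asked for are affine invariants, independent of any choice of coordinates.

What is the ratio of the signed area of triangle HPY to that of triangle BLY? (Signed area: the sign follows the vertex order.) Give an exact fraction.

Assign P = (0, 0), H = (1, 0), X = (0, 1), L = (3, 5) — the answer is frame-independent, so this choice is without loss of generality.
1. Y is the centroid of triangle XLP ⇒ Y = (1, 2)
2. B is the centroid of triangle YHX ⇒ B = (2/3, 1)
2·[HPY] = -2, 2·[BLY] = 1
[HPY]:[BLY] = -2:1 = -2

[HPY]:[BLY] = -2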